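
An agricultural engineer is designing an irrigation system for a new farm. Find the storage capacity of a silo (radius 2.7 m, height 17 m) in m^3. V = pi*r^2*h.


V = pi * r^2 * h
  = pi * 2.7^2 * 17
  = pi * 7.29 * 17
  = 389.34 m^3


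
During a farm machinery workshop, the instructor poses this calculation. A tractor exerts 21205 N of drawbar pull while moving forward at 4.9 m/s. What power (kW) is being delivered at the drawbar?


P = F * v / 1000
  = 21205 * 4.9 / 1000
  = 103904.50 / 1000
  = 103.90 kW


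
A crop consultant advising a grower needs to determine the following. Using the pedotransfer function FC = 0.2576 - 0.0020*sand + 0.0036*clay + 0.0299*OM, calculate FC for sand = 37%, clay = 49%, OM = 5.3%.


FC = 0.2576 - 0.0020*37 + 0.0036*49 + 0.0299*5.3
   = 0.2576 - 0.0740 + 0.1764 + 0.1585
   = 0.5185


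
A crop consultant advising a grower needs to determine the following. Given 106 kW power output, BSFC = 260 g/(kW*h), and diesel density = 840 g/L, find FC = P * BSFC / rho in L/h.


FC = P * BSFC / rho_fuel
   = 106 * 260 / 840
   = 27560 / 840
   = 32.81 L/h


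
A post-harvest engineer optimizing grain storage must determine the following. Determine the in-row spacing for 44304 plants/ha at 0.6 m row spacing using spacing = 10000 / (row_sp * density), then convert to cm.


spacing = 10000 / (row_sp * density)
        = 10000 / (0.6 * 44304)
        = 10000 / 26582.40
        = 0.37619 m = 37.62 cm


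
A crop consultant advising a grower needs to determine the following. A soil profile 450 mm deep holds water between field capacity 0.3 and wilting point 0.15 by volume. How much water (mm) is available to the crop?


AW = (FC - WP) * D
   = (0.3 - 0.15) * 450
   = 0.15 * 450
   = 67.50 mm


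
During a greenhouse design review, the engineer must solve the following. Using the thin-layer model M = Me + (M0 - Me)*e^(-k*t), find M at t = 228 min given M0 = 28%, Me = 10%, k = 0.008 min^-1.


M = Me + (M0 - Me) * e^(-k*t)
  = 10 + (28 - 10) * e^(-0.008*228)
  = 10 + 18 * e^(-1.824)
  = 10 + 18 * 0.16138
  = 10 + 2.9048
  = 12.90%


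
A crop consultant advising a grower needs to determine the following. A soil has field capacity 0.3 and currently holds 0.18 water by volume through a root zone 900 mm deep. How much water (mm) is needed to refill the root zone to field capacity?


SMD = (FC - theta) * D
    = (0.3 - 0.18) * 900
    = 0.120 * 900
    = 108 mm


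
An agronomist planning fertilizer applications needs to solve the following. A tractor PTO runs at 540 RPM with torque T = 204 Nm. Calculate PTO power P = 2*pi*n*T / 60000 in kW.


P = 2*pi*n*T / 60000
  = 2*pi * 540 * 204 / 60000
  = 692155.69 / 60000
  = 11.54 kW


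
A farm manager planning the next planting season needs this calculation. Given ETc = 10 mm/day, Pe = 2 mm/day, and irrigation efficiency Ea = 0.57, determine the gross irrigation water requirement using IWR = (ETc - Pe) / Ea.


IWR = (ETc - Pe) / Ea
    = (10 - 2) / 0.57
    = 8 / 0.57
    = 14.04 mm/day


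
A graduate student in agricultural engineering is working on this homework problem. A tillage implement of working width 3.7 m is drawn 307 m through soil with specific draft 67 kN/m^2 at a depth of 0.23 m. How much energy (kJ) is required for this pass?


E = k * d * w * L
  = 67 * 0.23 * 3.7 * 307
  = 17504.22 kJ


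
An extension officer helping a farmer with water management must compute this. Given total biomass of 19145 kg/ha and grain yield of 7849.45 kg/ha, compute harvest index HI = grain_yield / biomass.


HI = grain_yield / biomass
   = 7849.45 / 19145
   = 0.41


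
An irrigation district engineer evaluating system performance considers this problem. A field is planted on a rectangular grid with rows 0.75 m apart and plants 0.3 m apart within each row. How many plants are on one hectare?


D = 10000 / (row_sp * plant_sp)
  = 10000 / (0.75 * 0.3)
  = 10000 / 0.2250
  = 44444.44 plants/ha


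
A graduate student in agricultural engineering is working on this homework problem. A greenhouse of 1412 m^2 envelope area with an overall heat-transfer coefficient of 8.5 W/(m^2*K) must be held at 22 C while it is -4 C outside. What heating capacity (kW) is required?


dT = 22 - (-4) = 26 K
Q = U * A * dT
  = 8.5 * 1412 * 26
  = 312052 W = 312.05 kW


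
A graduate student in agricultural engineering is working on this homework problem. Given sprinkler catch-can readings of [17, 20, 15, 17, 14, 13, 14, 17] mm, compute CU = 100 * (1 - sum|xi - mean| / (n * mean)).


xbar = 127 / 8 = 15.875
sum|xi - xbar| = 15
CU = 100 * (1 - 15 / (8 * 15.875))
   = 100 * (1 - 0.1181)
   = 88.19%


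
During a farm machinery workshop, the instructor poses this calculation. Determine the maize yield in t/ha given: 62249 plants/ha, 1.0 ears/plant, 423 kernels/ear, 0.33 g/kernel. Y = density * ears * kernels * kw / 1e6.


Y = density * ears * kernels * kw
  = 62249 * 1.0 * 423 * 0.33 g/ha
  = 8689337.91 g/ha
  = 8689.34 kg/ha = 8.69 t/ha


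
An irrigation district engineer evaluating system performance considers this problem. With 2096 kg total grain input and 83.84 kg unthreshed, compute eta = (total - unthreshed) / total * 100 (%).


eta = (total - unthreshed) / total * 100
    = (2096 - 83.84) / 2096 * 100
    = 2012.16 / 2096 * 100
    = 96%


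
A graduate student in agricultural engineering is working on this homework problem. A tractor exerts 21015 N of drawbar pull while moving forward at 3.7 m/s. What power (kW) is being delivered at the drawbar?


P = F * v / 1000
  = 21015 * 3.7 / 1000
  = 77755.50 / 1000
  = 77.76 kW


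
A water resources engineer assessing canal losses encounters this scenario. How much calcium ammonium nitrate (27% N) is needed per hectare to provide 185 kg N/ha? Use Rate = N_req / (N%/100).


Rate = N_required / (N_content / 100)
     = 185 / (27 / 100)
     = 185 / 0.27
     = 685.19 kg/ha


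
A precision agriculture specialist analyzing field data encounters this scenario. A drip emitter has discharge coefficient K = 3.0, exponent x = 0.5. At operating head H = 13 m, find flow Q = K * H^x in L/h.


Q = K * H^x
  = 3.0 * 13^0.5
  = 3.0 * 3.6056
  = 10.82 L/h


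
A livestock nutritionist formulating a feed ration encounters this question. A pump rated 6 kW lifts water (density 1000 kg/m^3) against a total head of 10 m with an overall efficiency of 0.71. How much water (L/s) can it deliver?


Q = (P * 1000 * eta) / (rho * g * H)
  = (6 * 1000 * 0.71) / (1000 * 9.81 * 10)
  = 4260 / 98100
  = 0.04343 m^3/s = 43.43 L/s


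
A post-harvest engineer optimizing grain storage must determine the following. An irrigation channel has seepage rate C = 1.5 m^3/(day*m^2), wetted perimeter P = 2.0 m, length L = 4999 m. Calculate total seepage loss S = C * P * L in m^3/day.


S = C * P * L
  = 1.5 * 2.0 * 4999
  = 14997 m^3/day


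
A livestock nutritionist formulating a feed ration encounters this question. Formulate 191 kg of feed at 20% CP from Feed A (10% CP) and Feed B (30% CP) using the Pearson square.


parts_A = CP_b - target = 30 - 20 = 10
parts_B = target - CP_a = 20 - 10 = 10
total_parts = 10 + 10 = 20
Feed A = 191 * 10 / 20 = 95.50 kg
Feed B = 191 * 10 / 20 = 95.50 kg


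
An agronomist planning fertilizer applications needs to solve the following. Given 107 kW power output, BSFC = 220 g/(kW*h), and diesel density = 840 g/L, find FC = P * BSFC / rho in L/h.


FC = P * BSFC / rho_fuel
   = 107 * 220 / 840
   = 23540 / 840
   = 28.02 L/h


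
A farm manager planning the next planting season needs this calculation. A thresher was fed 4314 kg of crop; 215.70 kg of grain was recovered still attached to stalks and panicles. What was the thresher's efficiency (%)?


eta = (total - unthreshed) / total * 100
    = (4314 - 215.70) / 4314 * 100
    = 4098.30 / 4314 * 100
    = 95%


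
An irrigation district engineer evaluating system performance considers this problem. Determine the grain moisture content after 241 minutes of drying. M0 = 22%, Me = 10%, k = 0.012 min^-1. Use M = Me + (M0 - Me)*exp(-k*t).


M = Me + (M0 - Me) * e^(-k*t)
  = 10 + (22 - 10) * e^(-0.012*241)
  = 10 + 12 * e^(-2.892)
  = 10 + 12 * 0.05547
  = 10 + 0.6656
  = 10.67%


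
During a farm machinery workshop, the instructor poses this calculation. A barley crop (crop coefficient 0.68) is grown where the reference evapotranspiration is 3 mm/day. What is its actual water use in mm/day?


ETc = Kc * ET0
    = 0.68 * 3
    = 2.04 mm/day


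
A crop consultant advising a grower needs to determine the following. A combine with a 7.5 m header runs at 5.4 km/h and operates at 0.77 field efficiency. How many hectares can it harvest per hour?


C = w * v * eta_f / 10
  = 7.5 * 5.4 * 0.77 / 10
  = 31.19 / 10
  = 3.12 ha/h


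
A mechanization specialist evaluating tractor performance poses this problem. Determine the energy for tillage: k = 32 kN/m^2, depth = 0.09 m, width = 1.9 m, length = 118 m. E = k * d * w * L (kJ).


E = k * d * w * L
  = 32 * 0.09 * 1.9 * 118
  = 645.70 kJ


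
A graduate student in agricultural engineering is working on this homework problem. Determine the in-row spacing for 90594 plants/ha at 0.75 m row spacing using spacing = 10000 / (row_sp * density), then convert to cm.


spacing = 10000 / (row_sp * density)
        = 10000 / (0.75 * 90594)
        = 10000 / 67945.50
        = 0.14718 m = 14.72 cm


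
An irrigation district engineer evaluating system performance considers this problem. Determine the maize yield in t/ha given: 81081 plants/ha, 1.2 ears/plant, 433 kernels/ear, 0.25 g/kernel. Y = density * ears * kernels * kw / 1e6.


Y = density * ears * kernels * kw
  = 81081 * 1.2 * 433 * 0.25 g/ha
  = 10532421.90 g/ha
  = 10532.42 kg/ha = 10.53 t/ha


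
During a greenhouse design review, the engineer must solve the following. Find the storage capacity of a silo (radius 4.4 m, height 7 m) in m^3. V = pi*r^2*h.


V = pi * r^2 * h
  = pi * 4.4^2 * 7
  = pi * 19.36 * 7
  = 425.75 m^3


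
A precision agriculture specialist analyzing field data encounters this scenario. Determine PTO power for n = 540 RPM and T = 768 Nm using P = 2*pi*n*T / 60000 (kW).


P = 2*pi*n*T / 60000
  = 2*pi * 540 * 768 / 60000
  = 2605762.61 / 60000
  = 43.43 kW


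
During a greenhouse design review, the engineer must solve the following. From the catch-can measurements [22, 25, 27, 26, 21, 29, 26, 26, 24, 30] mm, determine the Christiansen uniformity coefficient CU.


xbar = 256 / 10 = 25.600
sum|xi - xbar| = 20.800
CU = 100 * (1 - 20.800 / (10 * 25.600))
   = 100 * (1 - 0.0813)
   = 91.88%


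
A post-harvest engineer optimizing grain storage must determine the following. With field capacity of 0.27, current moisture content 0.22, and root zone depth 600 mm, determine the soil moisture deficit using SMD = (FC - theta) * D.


SMD = (FC - theta) * D
    = (0.27 - 0.22) * 600
    = 0.050 * 600
    = 30 mm


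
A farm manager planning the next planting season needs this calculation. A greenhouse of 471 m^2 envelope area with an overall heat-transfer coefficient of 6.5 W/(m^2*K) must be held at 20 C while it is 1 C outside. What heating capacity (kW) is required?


dT = 20 - (1) = 19 K
Q = U * A * dT
  = 6.5 * 471 * 19
  = 58168.50 W = 58.17 kW


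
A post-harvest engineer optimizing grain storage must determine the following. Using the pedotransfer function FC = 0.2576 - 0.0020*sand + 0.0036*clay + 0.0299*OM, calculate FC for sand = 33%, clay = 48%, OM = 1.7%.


FC = 0.2576 - 0.0020*33 + 0.0036*48 + 0.0299*1.7
   = 0.2576 - 0.0660 + 0.1728 + 0.0508
   = 0.4152


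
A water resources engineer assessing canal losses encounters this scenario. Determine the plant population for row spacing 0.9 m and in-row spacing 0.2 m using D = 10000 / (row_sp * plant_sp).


D = 10000 / (row_sp * plant_sp)
  = 10000 / (0.9 * 0.2)
  = 10000 / 0.1800
  = 55555.56 plants/ha


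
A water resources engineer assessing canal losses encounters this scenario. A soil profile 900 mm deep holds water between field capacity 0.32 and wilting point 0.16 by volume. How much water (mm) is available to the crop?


AW = (FC - WP) * D
   = (0.32 - 0.16) * 900
   = 0.16 * 900
   = 144 mm


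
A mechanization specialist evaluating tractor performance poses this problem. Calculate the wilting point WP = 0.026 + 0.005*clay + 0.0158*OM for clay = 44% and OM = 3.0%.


WP = 0.026 + 0.005*44 + 0.0158*3.0
   = 0.026 + 0.2200 + 0.0474
   = 0.2934


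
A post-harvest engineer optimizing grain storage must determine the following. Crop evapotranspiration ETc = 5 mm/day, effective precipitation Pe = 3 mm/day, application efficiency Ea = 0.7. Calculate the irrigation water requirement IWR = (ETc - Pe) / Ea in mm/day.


IWR = (ETc - Pe) / Ea
    = (5 - 3) / 0.7
    = 2 / 0.7
    = 2.86 mm/day


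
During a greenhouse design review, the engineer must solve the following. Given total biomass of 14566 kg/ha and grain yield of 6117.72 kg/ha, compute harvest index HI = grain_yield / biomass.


HI = grain_yield / biomass
   = 6117.72 / 14566
   = 0.42


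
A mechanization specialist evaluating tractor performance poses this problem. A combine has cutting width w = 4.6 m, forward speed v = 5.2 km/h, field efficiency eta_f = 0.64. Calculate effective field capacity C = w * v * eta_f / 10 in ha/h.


C = w * v * eta_f / 10
  = 4.6 * 5.2 * 0.64 / 10
  = 15.31 / 10
  = 1.53 ha/h


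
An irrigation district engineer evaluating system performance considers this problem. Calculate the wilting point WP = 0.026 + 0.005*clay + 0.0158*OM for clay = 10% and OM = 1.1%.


WP = 0.026 + 0.005*10 + 0.0158*1.1
   = 0.026 + 0.0500 + 0.0174
   = 0.0934


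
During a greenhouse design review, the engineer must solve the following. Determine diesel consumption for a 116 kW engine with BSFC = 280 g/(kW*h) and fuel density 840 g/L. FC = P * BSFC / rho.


FC = P * BSFC / rho_fuel
   = 116 * 280 / 840
   = 32480 / 840
   = 38.67 L/h


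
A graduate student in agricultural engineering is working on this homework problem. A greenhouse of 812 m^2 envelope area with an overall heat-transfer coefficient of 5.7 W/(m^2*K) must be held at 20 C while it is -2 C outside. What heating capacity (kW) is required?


dT = 20 - (-2) = 22 K
Q = U * A * dT
  = 5.7 * 812 * 22
  = 101824.80 W = 101.82 kW


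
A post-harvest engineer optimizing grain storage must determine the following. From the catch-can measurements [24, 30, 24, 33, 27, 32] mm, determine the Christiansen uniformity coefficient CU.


xbar = 170 / 6 = 28.333
sum|xi - xbar| = 20
CU = 100 * (1 - 20 / (6 * 28.333))
   = 100 * (1 - 0.1176)
   = 88.24%


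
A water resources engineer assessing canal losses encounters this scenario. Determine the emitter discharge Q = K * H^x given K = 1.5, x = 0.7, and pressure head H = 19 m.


Q = K * H^x
  = 1.5 * 19^0.7
  = 1.5 * 7.8547
  = 11.78 L/h


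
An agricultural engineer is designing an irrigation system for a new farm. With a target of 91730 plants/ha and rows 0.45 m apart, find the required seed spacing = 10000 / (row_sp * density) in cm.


spacing = 10000 / (row_sp * density)
        = 10000 / (0.45 * 91730)
        = 10000 / 41278.50
        = 0.24226 m = 24.23 cm


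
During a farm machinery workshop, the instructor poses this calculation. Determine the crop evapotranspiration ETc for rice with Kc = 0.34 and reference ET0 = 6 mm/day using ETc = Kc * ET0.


ETc = Kc * ET0
    = 0.34 * 6
    = 2.04 mm/day


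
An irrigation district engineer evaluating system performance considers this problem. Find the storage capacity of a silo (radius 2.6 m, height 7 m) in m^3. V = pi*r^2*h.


V = pi * r^2 * h
  = pi * 2.6^2 * 7
  = pi * 6.76 * 7
  = 148.66 m^3


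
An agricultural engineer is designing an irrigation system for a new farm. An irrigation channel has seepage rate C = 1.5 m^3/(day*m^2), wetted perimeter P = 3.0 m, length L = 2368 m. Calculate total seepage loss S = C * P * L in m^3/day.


S = C * P * L
  = 1.5 * 3.0 * 2368
  = 10656 m^3/day


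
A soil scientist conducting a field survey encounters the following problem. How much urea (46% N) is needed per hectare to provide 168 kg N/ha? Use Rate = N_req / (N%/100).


Rate = N_required / (N_content / 100)
     = 168 / (46 / 100)
     = 168 / 0.46
     = 365.22 kg/ha


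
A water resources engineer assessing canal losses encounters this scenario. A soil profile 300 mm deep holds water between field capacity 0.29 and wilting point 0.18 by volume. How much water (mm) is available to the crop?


AW = (FC - WP) * D
   = (0.29 - 0.18) * 300
   = 0.11 * 300
   = 33 mm


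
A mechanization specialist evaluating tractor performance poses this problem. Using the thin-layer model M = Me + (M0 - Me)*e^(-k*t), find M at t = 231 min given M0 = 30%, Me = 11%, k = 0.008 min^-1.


M = Me + (M0 - Me) * e^(-k*t)
  = 11 + (30 - 11) * e^(-0.008*231)
  = 11 + 19 * e^(-1.848)
  = 11 + 19 * 0.15755
  = 11 + 2.9935
  = 13.99%


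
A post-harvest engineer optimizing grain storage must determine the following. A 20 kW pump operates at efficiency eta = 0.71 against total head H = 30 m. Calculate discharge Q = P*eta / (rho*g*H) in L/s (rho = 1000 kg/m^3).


Q = (P * 1000 * eta) / (rho * g * H)
  = (20 * 1000 * 0.71) / (1000 * 9.81 * 30)
  = 14200 / 294300
  = 0.04825 m^3/s = 48.25 L/s


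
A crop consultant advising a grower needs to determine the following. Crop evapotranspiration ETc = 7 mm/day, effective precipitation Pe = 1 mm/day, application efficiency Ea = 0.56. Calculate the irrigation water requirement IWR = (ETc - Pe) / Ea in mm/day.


IWR = (ETc - Pe) / Ea
    = (7 - 1) / 0.56
    = 6 / 0.56
    = 10.71 mm/day


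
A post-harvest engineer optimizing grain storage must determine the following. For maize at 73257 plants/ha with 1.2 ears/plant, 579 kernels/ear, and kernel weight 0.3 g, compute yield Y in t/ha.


Y = density * ears * kernels * kw
  = 73257 * 1.2 * 579 * 0.3 g/ha
  = 15269689.08 g/ha
  = 15269.69 kg/ha = 15.27 t/ha


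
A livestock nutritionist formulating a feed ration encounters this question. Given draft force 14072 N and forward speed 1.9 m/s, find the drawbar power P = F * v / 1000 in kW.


P = F * v / 1000
  = 14072 * 1.9 / 1000
  = 26736.80 / 1000
  = 26.74 kW


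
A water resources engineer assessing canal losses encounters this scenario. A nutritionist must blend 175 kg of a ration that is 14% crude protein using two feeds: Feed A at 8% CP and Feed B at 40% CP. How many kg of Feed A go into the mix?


parts_A = CP_b - target = 40 - 14 = 26
parts_B = target - CP_a = 14 - 8 = 6
total_parts = 26 + 6 = 32
Feed A = 175 * 26 / 32 = 142.19 kg
Feed B = 175 * 6 / 32 = 32.81 kg

142.19 kg


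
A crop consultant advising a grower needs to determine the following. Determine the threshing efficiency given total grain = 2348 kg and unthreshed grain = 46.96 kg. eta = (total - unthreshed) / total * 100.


eta = (total - unthreshed) / total * 100
    = (2348 - 46.96) / 2348 * 100
    = 2301.04 / 2348 * 100
    = 98%


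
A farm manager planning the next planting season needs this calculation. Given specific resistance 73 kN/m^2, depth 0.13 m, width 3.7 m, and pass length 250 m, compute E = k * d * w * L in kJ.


E = k * d * w * L
  = 73 * 0.13 * 3.7 * 250
  = 8778.25 kJ


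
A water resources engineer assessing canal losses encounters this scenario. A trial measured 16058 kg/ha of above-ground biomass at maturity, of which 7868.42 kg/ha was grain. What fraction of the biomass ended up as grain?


HI = grain_yield / biomass
   = 7868.42 / 16058
   = 0.49


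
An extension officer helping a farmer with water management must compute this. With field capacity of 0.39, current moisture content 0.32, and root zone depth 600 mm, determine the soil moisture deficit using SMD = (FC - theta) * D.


SMD = (FC - theta) * D
    = (0.39 - 0.32) * 600
    = 0.070 * 600
    = 42 mm


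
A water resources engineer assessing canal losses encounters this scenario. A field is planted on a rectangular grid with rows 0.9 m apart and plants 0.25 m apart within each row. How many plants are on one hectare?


D = 10000 / (row_sp * plant_sp)
  = 10000 / (0.9 * 0.25)
  = 10000 / 0.2250
  = 44444.44 plants/ha


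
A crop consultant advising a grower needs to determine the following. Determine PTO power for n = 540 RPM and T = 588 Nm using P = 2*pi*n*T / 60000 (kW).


P = 2*pi*n*T / 60000
  = 2*pi * 540 * 588 / 60000
  = 1995037.00 / 60000
  = 33.25 kW


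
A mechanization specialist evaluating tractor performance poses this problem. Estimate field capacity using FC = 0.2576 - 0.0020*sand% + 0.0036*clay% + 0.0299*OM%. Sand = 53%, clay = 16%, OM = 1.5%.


FC = 0.2576 - 0.0020*53 + 0.0036*16 + 0.0299*1.5
   = 0.2576 - 0.1060 + 0.0576 + 0.0449
   = 0.2541


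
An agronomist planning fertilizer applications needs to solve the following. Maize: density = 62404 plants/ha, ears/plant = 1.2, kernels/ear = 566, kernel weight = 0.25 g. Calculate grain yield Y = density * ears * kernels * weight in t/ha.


Y = density * ears * kernels * kw
  = 62404 * 1.2 * 566 * 0.25 g/ha
  = 10596199.20 g/ha
  = 10596.20 kg/ha = 10.60 t/ha


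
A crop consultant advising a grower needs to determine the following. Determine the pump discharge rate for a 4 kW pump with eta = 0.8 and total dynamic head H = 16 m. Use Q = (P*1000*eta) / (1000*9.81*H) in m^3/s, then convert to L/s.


Q = (P * 1000 * eta) / (rho * g * H)
  = (4 * 1000 * 0.8) / (1000 * 9.81 * 16)
  = 3200 / 156960
  = 0.02039 m^3/s = 20.39 L/s


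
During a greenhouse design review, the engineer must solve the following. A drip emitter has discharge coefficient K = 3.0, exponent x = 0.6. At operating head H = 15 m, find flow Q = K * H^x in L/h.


Q = K * H^x
  = 3.0 * 15^0.6
  = 3.0 * 5.0776
  = 15.23 L/h


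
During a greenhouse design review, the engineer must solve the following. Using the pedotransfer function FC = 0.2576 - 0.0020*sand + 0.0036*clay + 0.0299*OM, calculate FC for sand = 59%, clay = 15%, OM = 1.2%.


FC = 0.2576 - 0.0020*59 + 0.0036*15 + 0.0299*1.2
   = 0.2576 - 0.1180 + 0.0540 + 0.0359
   = 0.2295


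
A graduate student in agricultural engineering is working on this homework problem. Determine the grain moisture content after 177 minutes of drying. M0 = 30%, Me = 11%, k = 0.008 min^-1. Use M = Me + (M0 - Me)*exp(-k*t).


M = Me + (M0 - Me) * e^(-k*t)
  = 11 + (30 - 11) * e^(-0.008*177)
  = 11 + 19 * e^(-1.416)
  = 11 + 19 * 0.24268
  = 11 + 4.6110
  = 15.61%


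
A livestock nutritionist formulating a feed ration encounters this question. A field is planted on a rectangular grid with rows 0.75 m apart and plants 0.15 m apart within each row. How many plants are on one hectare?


D = 10000 / (row_sp * plant_sp)
  = 10000 / (0.75 * 0.15)
  = 10000 / 0.1125
  = 88888.89 plants/ha


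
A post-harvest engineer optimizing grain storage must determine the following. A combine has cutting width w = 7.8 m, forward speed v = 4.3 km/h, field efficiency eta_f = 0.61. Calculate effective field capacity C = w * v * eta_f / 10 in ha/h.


C = w * v * eta_f / 10
  = 7.8 * 4.3 * 0.61 / 10
  = 20.46 / 10
  = 2.05 ha/h


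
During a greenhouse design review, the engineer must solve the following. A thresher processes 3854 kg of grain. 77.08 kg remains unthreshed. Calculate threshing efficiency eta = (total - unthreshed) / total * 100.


eta = (total - unthreshed) / total * 100
    = (3854 - 77.08) / 3854 * 100
    = 3776.92 / 3854 * 100
    = 98%


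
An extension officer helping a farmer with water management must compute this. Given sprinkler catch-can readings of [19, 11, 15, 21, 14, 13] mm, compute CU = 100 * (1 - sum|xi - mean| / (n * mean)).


xbar = 93 / 6 = 15.500
sum|xi - xbar| = 18
CU = 100 * (1 - 18 / (6 * 15.500))
   = 100 * (1 - 0.1935)
   = 80.65%


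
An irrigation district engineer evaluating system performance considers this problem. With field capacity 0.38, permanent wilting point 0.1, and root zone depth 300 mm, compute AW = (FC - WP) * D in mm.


AW = (FC - WP) * D
   = (0.38 - 0.1) * 300
   = 0.28 * 300
   = 84 mm


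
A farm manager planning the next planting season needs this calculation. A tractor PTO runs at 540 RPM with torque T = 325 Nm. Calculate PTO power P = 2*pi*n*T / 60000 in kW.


P = 2*pi*n*T / 60000
  = 2*pi * 540 * 325 / 60000
  = 1102699.02 / 60000
  = 18.38 kW


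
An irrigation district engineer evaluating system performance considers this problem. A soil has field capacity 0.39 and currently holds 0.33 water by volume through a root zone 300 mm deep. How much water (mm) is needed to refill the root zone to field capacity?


SMD = (FC - theta) * D
    = (0.39 - 0.33) * 300
    = 0.060 * 300
    = 18 mm


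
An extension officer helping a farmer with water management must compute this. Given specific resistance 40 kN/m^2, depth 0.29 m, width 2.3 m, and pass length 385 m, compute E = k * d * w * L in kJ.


E = k * d * w * L
  = 40 * 0.29 * 2.3 * 385
  = 10271.80 kJ


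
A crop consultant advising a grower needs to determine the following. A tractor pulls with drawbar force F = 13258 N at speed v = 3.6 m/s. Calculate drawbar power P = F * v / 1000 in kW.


P = F * v / 1000
  = 13258 * 3.6 / 1000
  = 47728.80 / 1000
  = 47.73 kW


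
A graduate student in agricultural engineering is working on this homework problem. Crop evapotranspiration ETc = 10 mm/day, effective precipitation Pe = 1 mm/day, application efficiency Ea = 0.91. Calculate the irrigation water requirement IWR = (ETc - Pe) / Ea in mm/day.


IWR = (ETc - Pe) / Ea
    = (10 - 1) / 0.91
    = 9 / 0.91
    = 9.89 mm/day


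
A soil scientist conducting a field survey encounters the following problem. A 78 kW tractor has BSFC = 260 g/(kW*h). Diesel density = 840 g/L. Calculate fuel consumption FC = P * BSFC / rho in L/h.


FC = P * BSFC / rho_fuel
   = 78 * 260 / 840
   = 20280 / 840
   = 24.14 L/h


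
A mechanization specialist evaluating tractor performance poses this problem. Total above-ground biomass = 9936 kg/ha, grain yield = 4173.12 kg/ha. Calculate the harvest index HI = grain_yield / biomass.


HI = grain_yield / biomass
   = 4173.12 / 9936
   = 0.42


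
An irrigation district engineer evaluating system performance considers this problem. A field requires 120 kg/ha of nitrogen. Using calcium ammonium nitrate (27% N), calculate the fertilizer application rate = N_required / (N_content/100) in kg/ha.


Rate = N_required / (N_content / 100)
     = 120 / (27 / 100)
     = 120 / 0.27
     = 444.44 kg/ha


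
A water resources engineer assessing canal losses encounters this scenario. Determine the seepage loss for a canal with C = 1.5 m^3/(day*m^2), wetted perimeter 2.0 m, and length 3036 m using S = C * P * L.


S = C * P * L
  = 1.5 * 2.0 * 3036
  = 9108 m^3/day


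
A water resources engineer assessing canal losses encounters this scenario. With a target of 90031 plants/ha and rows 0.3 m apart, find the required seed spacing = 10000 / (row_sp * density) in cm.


spacing = 10000 / (row_sp * density)
        = 10000 / (0.3 * 90031)
        = 10000 / 27009.30
        = 0.37024 m = 37.02 cm


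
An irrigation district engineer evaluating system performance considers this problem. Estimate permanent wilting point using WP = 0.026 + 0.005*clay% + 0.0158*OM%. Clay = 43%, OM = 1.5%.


WP = 0.026 + 0.005*43 + 0.0158*1.5
   = 0.026 + 0.2150 + 0.0237
   = 0.2647


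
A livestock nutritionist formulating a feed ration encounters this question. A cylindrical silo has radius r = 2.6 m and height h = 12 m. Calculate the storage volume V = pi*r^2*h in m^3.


V = pi * r^2 * h
  = pi * 2.6^2 * 12
  = pi * 6.76 * 12
  = 254.85 m^3


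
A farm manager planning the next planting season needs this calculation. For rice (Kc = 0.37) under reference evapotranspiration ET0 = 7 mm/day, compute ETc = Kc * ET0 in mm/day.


ETc = Kc * ET0
    = 0.37 * 7
    = 2.59 mm/day


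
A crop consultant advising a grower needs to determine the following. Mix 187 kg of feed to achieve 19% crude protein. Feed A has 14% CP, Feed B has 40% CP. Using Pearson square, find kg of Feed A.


parts_A = CP_b - target = 40 - 19 = 21
parts_B = target - CP_a = 19 - 14 = 5
total_parts = 21 + 5 = 26
Feed A = 187 * 21 / 26 = 151.04 kg
Feed B = 187 * 5 / 26 = 35.96 kg

151.04 kg


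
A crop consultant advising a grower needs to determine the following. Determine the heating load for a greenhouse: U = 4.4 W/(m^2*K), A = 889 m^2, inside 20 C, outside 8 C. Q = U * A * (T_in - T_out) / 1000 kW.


dT = 20 - (8) = 12 K
Q = U * A * dT
  = 4.4 * 889 * 12
  = 46939.20 W = 46.94 kW


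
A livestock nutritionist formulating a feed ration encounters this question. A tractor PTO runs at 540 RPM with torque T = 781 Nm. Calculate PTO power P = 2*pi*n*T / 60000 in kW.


P = 2*pi*n*T / 60000
  = 2*pi * 540 * 781 / 60000
  = 2649870.57 / 60000
  = 44.16 kW


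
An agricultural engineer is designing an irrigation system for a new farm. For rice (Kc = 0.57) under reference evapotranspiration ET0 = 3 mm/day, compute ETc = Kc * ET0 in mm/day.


ETc = Kc * ET0
    = 0.57 * 3
    = 1.71 mm/day


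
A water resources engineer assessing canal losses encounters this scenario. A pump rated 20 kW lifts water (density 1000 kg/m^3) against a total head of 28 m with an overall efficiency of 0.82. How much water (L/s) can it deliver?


Q = (P * 1000 * eta) / (rho * g * H)
  = (20 * 1000 * 0.82) / (1000 * 9.81 * 28)
  = 16400 / 274680
  = 0.05971 m^3/s = 59.71 L/s


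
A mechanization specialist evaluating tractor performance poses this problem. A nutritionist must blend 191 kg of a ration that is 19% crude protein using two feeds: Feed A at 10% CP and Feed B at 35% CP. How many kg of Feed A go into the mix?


parts_A = CP_b - target = 35 - 19 = 16
parts_B = target - CP_a = 19 - 10 = 9
total_parts = 16 + 9 = 25
Feed A = 191 * 16 / 25 = 122.24 kg
Feed B = 191 * 9 / 25 = 68.76 kg

122.24 kg


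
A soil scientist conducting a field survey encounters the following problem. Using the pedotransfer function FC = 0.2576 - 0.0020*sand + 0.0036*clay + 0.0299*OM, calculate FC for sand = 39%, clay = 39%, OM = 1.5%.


FC = 0.2576 - 0.0020*39 + 0.0036*39 + 0.0299*1.5
   = 0.2576 - 0.0780 + 0.1404 + 0.0449
   = 0.3649


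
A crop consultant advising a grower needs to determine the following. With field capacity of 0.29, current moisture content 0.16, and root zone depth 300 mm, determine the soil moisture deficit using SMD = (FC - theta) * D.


SMD = (FC - theta) * D
    = (0.29 - 0.16) * 300
    = 0.130 * 300
    = 39 mm


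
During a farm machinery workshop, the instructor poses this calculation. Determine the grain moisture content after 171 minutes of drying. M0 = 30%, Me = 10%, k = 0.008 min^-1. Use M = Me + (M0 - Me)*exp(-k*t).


M = Me + (M0 - Me) * e^(-k*t)
  = 10 + (30 - 10) * e^(-0.008*171)
  = 10 + 20 * e^(-1.368)
  = 10 + 20 * 0.25462
  = 10 + 5.0923
  = 15.09%


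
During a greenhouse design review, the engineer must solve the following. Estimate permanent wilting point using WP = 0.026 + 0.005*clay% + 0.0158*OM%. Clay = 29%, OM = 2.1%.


WP = 0.026 + 0.005*29 + 0.0158*2.1
   = 0.026 + 0.1450 + 0.0332
   = 0.2042


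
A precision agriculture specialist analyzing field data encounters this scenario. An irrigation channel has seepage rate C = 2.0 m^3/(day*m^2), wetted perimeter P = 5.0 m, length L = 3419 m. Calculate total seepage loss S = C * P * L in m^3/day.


S = C * P * L
  = 2.0 * 5.0 * 3419
  = 34190 m^3/day


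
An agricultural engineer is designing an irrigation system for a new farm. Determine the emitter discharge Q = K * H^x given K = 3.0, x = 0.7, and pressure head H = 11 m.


Q = K * H^x
  = 3.0 * 11^0.7
  = 3.0 * 5.3577
  = 16.07 L/h


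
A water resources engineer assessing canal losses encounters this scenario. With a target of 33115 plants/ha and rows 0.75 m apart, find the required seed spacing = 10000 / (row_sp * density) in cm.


spacing = 10000 / (row_sp * density)
        = 10000 / (0.75 * 33115)
        = 10000 / 24836.25
        = 0.40264 m = 40.26 cm


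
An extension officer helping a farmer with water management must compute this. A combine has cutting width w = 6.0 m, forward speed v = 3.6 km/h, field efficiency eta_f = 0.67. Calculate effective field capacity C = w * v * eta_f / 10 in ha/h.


C = w * v * eta_f / 10
  = 6.0 * 3.6 * 0.67 / 10
  = 14.47 / 10
  = 1.45 ha/h


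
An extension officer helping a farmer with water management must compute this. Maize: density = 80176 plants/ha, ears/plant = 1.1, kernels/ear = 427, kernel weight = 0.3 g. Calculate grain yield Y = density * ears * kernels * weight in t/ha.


Y = density * ears * kernels * kw
  = 80176 * 1.1 * 427 * 0.3 g/ha
  = 11297600.16 g/ha
  = 11297.60 kg/ha = 11.30 t/ha


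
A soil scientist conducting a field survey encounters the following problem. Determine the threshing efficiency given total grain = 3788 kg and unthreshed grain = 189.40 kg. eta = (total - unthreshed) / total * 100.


eta = (total - unthreshed) / total * 100
    = (3788 - 189.40) / 3788 * 100
    = 3598.60 / 3788 * 100
    = 95%


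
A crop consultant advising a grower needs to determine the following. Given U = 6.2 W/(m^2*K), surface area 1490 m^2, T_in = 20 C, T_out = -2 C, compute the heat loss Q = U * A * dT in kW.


dT = 20 - (-2) = 22 K
Q = U * A * dT
  = 6.2 * 1490 * 22
  = 203236 W = 203.24 kW


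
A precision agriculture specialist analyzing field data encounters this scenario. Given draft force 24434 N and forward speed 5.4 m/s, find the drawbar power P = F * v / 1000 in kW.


P = F * v / 1000
  = 24434 * 5.4 / 1000
  = 131943.60 / 1000
  = 131.94 kW


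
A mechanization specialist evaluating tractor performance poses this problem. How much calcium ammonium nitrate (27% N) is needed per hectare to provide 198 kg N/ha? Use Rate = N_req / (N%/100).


Rate = N_required / (N_content / 100)
     = 198 / (27 / 100)
     = 198 / 0.27
     = 733.33 kg/ha


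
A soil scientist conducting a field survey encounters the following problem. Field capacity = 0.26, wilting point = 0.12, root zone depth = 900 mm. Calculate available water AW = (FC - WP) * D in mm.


AW = (FC - WP) * D
   = (0.26 - 0.12) * 900
   = 0.14 * 900
   = 126 mm


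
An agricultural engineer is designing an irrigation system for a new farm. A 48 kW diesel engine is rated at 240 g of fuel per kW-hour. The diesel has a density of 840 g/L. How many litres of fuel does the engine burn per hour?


FC = P * BSFC / rho_fuel
   = 48 * 240 / 840
   = 11520 / 840
   = 13.71 L/h


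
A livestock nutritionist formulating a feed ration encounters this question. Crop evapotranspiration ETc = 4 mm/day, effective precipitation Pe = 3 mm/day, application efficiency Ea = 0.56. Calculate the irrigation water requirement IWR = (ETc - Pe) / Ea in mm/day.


IWR = (ETc - Pe) / Ea
    = (4 - 3) / 0.56
    = 1 / 0.56
    = 1.79 mm/day


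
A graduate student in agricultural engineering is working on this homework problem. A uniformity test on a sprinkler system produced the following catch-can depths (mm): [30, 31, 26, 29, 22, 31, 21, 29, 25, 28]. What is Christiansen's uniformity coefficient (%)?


xbar = 272 / 10 = 27.200
sum|xi - xbar| = 29.600
CU = 100 * (1 - 29.600 / (10 * 27.200))
   = 100 * (1 - 0.1088)
   = 89.12%


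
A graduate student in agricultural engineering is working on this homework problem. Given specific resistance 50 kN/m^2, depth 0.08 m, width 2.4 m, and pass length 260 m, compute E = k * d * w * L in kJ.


E = k * d * w * L
  = 50 * 0.08 * 2.4 * 260
  = 2496 kJ


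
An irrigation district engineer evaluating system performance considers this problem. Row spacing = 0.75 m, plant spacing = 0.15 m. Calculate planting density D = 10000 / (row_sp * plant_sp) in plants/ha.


D = 10000 / (row_sp * plant_sp)
  = 10000 / (0.75 * 0.15)
  = 10000 / 0.1125
  = 88888.89 plants/ha


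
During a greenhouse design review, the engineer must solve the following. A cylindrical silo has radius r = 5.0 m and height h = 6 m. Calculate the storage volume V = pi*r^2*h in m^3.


V = pi * r^2 * h
  = pi * 5.0^2 * 6
  = pi * 25 * 6
  = 471.24 m^3


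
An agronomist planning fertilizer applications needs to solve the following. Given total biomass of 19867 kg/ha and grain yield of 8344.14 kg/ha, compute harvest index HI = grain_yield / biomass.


HI = grain_yield / biomass
   = 8344.14 / 19867
   = 0.42


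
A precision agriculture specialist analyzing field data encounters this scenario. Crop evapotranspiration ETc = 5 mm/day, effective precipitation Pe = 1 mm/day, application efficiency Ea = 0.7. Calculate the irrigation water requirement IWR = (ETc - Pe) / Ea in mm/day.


IWR = (ETc - Pe) / Ea
    = (5 - 1) / 0.7
    = 4 / 0.7
    = 5.71 mm/day


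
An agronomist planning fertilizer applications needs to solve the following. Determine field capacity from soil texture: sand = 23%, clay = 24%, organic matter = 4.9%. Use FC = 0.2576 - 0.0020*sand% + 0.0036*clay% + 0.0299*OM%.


FC = 0.2576 - 0.0020*23 + 0.0036*24 + 0.0299*4.9
   = 0.2576 - 0.0460 + 0.0864 + 0.1465
   = 0.4445


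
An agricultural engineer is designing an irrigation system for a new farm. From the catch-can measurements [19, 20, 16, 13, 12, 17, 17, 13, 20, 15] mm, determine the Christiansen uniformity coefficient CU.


xbar = 162 / 10 = 16.200
sum|xi - xbar| = 24
CU = 100 * (1 - 24 / (10 * 16.200))
   = 100 * (1 - 0.1481)
   = 85.19%


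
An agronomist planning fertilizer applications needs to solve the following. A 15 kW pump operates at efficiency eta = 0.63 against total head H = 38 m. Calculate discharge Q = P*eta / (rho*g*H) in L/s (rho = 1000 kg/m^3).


Q = (P * 1000 * eta) / (rho * g * H)
  = (15 * 1000 * 0.63) / (1000 * 9.81 * 38)
  = 9450 / 372780
  = 0.02535 m^3/s = 25.35 L/s


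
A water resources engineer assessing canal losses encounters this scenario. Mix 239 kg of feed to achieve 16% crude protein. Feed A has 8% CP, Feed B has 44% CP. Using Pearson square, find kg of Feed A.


parts_A = CP_b - target = 44 - 16 = 28
parts_B = target - CP_a = 16 - 8 = 8
total_parts = 28 + 8 = 36
Feed A = 239 * 28 / 36 = 185.89 kg
Feed B = 239 * 8 / 36 = 53.11 kg

185.89 kg


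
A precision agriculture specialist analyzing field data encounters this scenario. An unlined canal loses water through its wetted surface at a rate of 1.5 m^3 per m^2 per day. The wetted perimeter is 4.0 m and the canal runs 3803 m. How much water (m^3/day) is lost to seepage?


S = C * P * L
  = 1.5 * 4.0 * 3803
  = 22818 m^3/day


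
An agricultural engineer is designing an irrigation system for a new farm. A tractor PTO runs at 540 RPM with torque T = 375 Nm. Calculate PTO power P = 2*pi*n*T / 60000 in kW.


P = 2*pi*n*T / 60000
  = 2*pi * 540 * 375 / 60000
  = 1272345.02 / 60000
  = 21.21 kW


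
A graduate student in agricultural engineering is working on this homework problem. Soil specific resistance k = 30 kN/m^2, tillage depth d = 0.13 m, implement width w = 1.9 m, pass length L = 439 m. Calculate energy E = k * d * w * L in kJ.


E = k * d * w * L
  = 30 * 0.13 * 1.9 * 439
  = 3252.99 kJ


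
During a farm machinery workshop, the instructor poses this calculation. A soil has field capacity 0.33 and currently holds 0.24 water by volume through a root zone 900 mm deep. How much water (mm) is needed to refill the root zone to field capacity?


SMD = (FC - theta) * D
    = (0.33 - 0.24) * 900
    = 0.090 * 900
    = 81 mm


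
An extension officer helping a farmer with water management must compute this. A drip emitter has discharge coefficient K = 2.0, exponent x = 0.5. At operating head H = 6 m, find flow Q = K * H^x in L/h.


Q = K * H^x
  = 2.0 * 6^0.5
  = 2.0 * 2.4495
  = 4.90 L/h
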